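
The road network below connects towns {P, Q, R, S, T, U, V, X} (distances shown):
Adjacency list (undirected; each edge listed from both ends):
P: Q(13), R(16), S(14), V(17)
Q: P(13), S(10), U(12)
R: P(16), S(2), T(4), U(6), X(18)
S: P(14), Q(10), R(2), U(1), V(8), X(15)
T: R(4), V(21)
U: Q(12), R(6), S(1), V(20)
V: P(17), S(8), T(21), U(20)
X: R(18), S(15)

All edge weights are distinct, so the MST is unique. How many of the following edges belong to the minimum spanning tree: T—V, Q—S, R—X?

1

Kruskal's algorithm — process edges by increasing weight (ties by edge label):
S—U (1): add — endpoints in different components.
R—S (2): add — endpoints in different components.
R—T (4): add — endpoints in different components.
R—U (6): skip — U and R already connected.
S—V (8): add — endpoints in different components.
Q—S (10): add — endpoints in different components.
Q—U (12): skip — Q and U already connected.
P—Q (13): add — endpoints in different components.
P—S (14): skip — P and S already connected.
S—X (15): add — endpoints in different components.
MST edge set: {S—U, R—S, R—T, S—V, Q—S, P—Q, S—X}.
Of the listed edges, {Q—S} are in the MST → 1.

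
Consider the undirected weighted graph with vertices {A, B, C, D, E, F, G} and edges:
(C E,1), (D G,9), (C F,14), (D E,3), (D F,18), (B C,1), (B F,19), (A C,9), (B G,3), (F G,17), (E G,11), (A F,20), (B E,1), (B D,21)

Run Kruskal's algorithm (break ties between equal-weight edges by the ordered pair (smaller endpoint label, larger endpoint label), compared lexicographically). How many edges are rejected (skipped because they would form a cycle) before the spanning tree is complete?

3

Sort edges by weight, then run Kruskal:
B C (1): add. Components now {A} {B,C} {D} {E} {F} {G}
B E (1): add. Components now {A} {B,C,E} {D} {F} {G}
C E (1): skip — C and E already connected.
B G (3): add. Components now {A} {B,C,E,G} {D} {F}
D E (3): add. Components now {A} {B,C,D,E,G} {F}
A C (9): add. Components now {A,B,C,D,E,G} {F}
D G (9): skip — D and G already connected.
E G (11): skip — E and G already connected.
C F (14): add. Components now {A,B,C,D,E,F,G}
Edges rejected before the tree was complete: 3.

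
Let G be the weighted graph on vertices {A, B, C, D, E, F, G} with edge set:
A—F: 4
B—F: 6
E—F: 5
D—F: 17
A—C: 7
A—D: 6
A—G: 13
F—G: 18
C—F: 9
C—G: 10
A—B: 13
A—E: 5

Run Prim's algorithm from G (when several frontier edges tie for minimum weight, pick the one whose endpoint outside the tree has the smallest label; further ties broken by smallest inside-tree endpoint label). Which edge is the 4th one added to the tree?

Prim, starting at G.
Step 1: cheapest edge leaving the tree is C—G (10); add C.
Step 2: cheapest edge leaving the tree is A—C (7); add A.
Step 3: cheapest edge leaving the tree is A—F (4); add F.
Step 4: cheapest edge leaving the tree is A—E (5); add E.
Step 5: cheapest edge leaving the tree is B—F (6); add B.
Step 6: cheapest edge leaving the tree is A—D (6); add D.
The 4th edge added is A—E.

A-E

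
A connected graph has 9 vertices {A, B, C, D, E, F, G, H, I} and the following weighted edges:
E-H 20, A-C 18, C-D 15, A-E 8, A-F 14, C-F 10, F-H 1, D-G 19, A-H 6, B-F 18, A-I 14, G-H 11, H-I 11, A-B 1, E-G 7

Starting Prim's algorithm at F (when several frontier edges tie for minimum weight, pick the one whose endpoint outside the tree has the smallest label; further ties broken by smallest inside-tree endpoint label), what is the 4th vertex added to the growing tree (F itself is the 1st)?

B

Prim, starting at F.
Step 1: cheapest edge leaving the tree is F-H (1); add H.
Step 2: cheapest edge leaving the tree is A-H (6); add A.
Step 3: cheapest edge leaving the tree is A-B (1); add B.
Step 4: cheapest edge leaving the tree is A-E (8); add E.
Step 5: cheapest edge leaving the tree is E-G (7); add G.
Step 6: cheapest edge leaving the tree is C-F (10); add C.
Step 7: cheapest edge leaving the tree is H-I (11); add I.
Step 8: cheapest edge leaving the tree is C-D (15); add D.
Vertex order: F, H, A, B, E, G, C, I, D. The 4th vertex is B.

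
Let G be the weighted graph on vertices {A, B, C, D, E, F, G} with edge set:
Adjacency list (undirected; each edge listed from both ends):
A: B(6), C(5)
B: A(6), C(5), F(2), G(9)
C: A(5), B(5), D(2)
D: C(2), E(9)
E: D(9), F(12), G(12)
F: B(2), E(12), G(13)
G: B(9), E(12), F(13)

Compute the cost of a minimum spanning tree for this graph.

32

Prim's algorithm from E:
Step 1: cheapest edge leaving the tree is D—E (9); add D.
Step 2: cheapest edge leaving the tree is C—D (2); add C.
Step 3: cheapest edge leaving the tree is A—C (5); add A.
Step 4: cheapest edge leaving the tree is B—C (5); add B.
Step 5: cheapest edge leaving the tree is B—F (2); add F.
Step 6: cheapest edge leaving the tree is B—G (9); add G.
MST edges: D—E, C—D, A—C, B—C, B—F, B—G; total weight 9+2+5+5+2+9 = 32.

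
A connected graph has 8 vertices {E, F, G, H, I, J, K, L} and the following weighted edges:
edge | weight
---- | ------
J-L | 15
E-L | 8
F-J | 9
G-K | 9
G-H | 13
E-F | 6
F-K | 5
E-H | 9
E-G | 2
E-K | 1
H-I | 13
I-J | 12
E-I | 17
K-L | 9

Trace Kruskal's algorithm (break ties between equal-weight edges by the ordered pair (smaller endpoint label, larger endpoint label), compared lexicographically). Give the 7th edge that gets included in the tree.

I-J

Kruskal: consider edges lightest-first.
E-K (1): add — endpoints in different components.
E-G (2): add — endpoints in different components.
F-K (5): add — endpoints in different components.
E-F (6): skip — E and F already connected.
E-L (8): add — endpoints in different components.
E-H (9): add — endpoints in different components.
F-J (9): add — endpoints in different components.
G-K (9): skip — G and K already connected.
K-L (9): skip — K and L already connected.
I-J (12): add — endpoints in different components.
The 7th edge added is I-J.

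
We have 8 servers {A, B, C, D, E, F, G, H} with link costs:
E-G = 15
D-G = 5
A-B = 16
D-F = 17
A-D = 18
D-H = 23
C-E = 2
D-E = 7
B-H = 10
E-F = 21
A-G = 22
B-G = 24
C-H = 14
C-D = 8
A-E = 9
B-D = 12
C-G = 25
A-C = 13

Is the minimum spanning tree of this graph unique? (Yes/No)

Kruskal's algorithm — process edges by increasing weight (ties by edge label):
C-E (2): add — endpoints in different components.
D-G (5): add — endpoints in different components.
D-E (7): add — endpoints in different components.
C-D (8): skip — C and D already connected.
A-E (9): add — endpoints in different components.
B-H (10): add — endpoints in different components.
B-D (12): add — endpoints in different components.
A-C (13): skip — A and C already connected.
C-H (14): skip — C and H already connected.
E-G (15): skip — E and G already connected.
A-B (16): skip — A and B already connected.
D-F (17): add — endpoints in different components.
Every non-tree edge has weight strictly greater than the heaviest edge on the tree path between its endpoints, so the MST is unique.

Yes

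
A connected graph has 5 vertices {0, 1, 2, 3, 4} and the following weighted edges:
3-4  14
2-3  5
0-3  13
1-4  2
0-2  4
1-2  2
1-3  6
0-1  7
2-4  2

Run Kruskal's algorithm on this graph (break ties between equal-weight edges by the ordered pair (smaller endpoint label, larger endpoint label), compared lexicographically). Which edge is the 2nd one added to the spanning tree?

1-4

Kruskal's algorithm — process edges by increasing weight (ties by edge label):
1-2 (2): add — endpoints in different components.
1-4 (2): add — endpoints in different components.
2-4 (2): skip — 2 and 4 already connected.
0-2 (4): add — endpoints in different components.
2-3 (5): add — endpoints in different components.
The 2nd edge added is 1-4.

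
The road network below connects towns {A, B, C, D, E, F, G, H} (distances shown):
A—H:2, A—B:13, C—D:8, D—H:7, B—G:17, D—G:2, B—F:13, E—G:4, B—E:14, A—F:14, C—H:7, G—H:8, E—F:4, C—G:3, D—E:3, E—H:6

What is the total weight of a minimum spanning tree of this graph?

Prim's algorithm from B:
Step 1: cheapest edge leaving the tree is A—B (13); add A.
Step 2: cheapest edge leaving the tree is A—H (2); add H.
Step 3: cheapest edge leaving the tree is E—H (6); add E.
Step 4: cheapest edge leaving the tree is D—E (3); add D.
Step 5: cheapest edge leaving the tree is D—G (2); add G.
Step 6: cheapest edge leaving the tree is C—G (3); add C.
Step 7: cheapest edge leaving the tree is E—F (4); add F.
MST edges: A—B, A—H, E—H, D—E, D—G, C—G, E—F; total weight 13+2+6+3+2+3+4 = 33.

33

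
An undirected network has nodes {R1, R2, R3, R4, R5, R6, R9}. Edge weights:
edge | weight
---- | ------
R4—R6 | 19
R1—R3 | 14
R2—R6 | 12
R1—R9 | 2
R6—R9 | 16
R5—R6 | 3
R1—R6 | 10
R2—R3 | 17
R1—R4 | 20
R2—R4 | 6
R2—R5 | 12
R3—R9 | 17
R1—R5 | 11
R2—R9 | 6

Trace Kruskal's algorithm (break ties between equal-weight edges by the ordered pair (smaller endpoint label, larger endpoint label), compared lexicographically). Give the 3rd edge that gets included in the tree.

R2-R4

Kruskal's algorithm — process edges by increasing weight (ties by edge label):
R1—R9 (2): add. Components now {R5} {R1,R9} {R3} {R4} {R2} {R6}
R5—R6 (3): add. Components now {R5,R6} {R1,R9} {R3} {R4} {R2}
R2—R4 (6): add. Components now {R5,R6} {R1,R9} {R3} {R2,R4}
R2—R9 (6): add. Components now {R5,R6} {R1,R2,R4,R9} {R3}
R1—R6 (10): add. Components now {R1,R2,R4,R5,R6,R9} {R3}
R1—R5 (11): skip — R5 and R1 already connected.
R2—R5 (12): skip — R5 and R2 already connected.
R2—R6 (12): skip — R2 and R6 already connected.
R1—R3 (14): add. Components now {R1,R2,R3,R4,R5,R6,R9}
The 3rd edge added is R2—R4.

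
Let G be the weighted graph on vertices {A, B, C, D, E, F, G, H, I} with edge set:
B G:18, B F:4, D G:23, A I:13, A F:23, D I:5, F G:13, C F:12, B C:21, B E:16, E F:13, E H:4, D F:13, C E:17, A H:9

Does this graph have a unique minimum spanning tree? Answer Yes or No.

No

Kruskal's algorithm — process edges by increasing weight (ties by edge label):
B F (4): add — endpoints in different components.
E H (4): add — endpoints in different components.
D I (5): add — endpoints in different components.
A H (9): add — endpoints in different components.
C F (12): add — endpoints in different components.
A I (13): add — endpoints in different components.
D F (13): add — endpoints in different components.
E F (13): skip — E and F already connected.
F G (13): add — endpoints in different components.
Non-tree edge E F has weight 13, equal to the heaviest edge on its tree cycle — swapping gives another MST of the same weight. Not unique.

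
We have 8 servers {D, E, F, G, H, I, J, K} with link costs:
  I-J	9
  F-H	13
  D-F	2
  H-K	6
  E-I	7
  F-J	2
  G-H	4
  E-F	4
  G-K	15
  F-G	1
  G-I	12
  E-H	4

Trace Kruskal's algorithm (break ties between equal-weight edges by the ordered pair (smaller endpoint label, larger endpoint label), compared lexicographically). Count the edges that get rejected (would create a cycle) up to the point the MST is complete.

Sort edges by weight, then run Kruskal:
F-G (1): add — endpoints in different components.
D-F (2): add — endpoints in different components.
F-J (2): add — endpoints in different components.
E-F (4): add — endpoints in different components.
E-H (4): add — endpoints in different components.
G-H (4): skip — G and H already connected.
H-K (6): add — endpoints in different components.
E-I (7): add — endpoints in different components.
Edges rejected before the tree was complete: 1.

1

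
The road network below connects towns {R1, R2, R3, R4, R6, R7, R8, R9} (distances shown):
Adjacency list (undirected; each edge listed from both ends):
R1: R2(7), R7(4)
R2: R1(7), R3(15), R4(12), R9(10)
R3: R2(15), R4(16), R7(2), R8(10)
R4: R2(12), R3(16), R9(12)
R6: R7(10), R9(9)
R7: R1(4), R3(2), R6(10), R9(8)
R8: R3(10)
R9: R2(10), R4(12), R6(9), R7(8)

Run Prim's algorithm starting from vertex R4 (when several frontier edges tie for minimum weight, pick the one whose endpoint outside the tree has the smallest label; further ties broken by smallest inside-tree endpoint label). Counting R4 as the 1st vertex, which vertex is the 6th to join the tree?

R9

Prim, starting at R4.
Step 1: frontier [R2-R4 12, R4-R9 12, R3-R4 16] → take R2-R4 (12); add R2.
Step 2: frontier [R1-R2 7, R2-R9 10, R2-R3 15, R4-R9 12, R3-R4 16] → take R1-R2 (7); add R1.
Step 3: frontier [R1-R7 4, R2-R9 10, R2-R3 15, R4-R9 12, R3-R4 16] → take R1-R7 (4); add R7.
Step 4: frontier [R2-R9 10, R2-R3 15, R4-R9 12, R3-R4 16, R3-R7 2, R7-R9 8, R6-R7 10] → take R3-R7 (2); add R3.
Step 5: frontier [R2-R9 10, R3-R8 10, R4-R9 12, R7-R9 8, R6-R7 10] → take R7-R9 (8); add R9.
Step 6: frontier [R3-R8 10, R6-R7 10, R6-R9 9] → take R6-R9 (9); add R6.
Step 7: frontier [R3-R8 10] → take R3-R8 (10); add R8.
Vertex order: R4, R2, R1, R7, R3, R9, R6, R8. The 6th vertex is R9.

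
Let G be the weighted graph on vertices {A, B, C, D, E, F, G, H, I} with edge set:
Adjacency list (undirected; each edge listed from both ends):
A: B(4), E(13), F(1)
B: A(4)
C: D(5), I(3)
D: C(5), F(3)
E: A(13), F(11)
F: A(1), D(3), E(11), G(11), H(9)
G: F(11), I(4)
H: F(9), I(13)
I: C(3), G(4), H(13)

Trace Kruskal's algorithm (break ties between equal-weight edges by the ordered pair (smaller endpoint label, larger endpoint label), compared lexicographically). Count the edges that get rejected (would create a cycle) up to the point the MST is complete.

Kruskal's algorithm — process edges by increasing weight (ties by edge label):
A—F (1): add — endpoints in different components.
C—I (3): add — endpoints in different components.
D—F (3): add — endpoints in different components.
A—B (4): add — endpoints in different components.
G—I (4): add — endpoints in different components.
C—D (5): add — endpoints in different components.
F—H (9): add — endpoints in different components.
E—F (11): add — endpoints in different components.
Edges rejected before the tree was complete: 0.

0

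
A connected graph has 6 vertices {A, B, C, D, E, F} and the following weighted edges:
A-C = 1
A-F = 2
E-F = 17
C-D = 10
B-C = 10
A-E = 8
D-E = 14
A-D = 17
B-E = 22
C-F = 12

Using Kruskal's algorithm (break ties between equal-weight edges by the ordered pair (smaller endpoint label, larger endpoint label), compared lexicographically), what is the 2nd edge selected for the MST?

A-F

Kruskal: consider edges lightest-first.
A-C (1): add — endpoints in different components.
A-F (2): add — endpoints in different components.
A-E (8): add — endpoints in different components.
B-C (10): add — endpoints in different components.
C-D (10): add — endpoints in different components.
The 2nd edge added is A-F.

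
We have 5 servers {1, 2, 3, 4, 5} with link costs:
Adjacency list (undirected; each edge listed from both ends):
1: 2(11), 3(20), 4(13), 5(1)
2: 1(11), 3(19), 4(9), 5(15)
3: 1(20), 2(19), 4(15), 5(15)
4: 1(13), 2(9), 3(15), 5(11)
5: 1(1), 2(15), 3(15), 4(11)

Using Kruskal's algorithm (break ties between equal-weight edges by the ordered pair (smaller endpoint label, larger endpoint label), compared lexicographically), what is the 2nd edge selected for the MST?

2-4

Kruskal: consider edges lightest-first.
1-5 (1): add — endpoints in different components.
2-4 (9): add — endpoints in different components.
1-2 (11): add — endpoints in different components.
4-5 (11): skip — 4 and 5 already connected.
1-4 (13): skip — 1 and 4 already connected.
2-5 (15): skip — 2 and 5 already connected.
3-4 (15): add — endpoints in different components.
The 2nd edge added is 2-4.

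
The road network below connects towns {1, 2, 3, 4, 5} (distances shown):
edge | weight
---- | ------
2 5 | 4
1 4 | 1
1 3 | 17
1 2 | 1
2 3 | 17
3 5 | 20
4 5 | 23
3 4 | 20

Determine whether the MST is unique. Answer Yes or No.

No

Kruskal: consider edges lightest-first.
1 2 (1): add — endpoints in different components.
1 4 (1): add — endpoints in different components.
2 5 (4): add — endpoints in different components.
1 3 (17): add — endpoints in different components.
Non-tree edge 2 3 has weight 17, equal to the heaviest edge on its tree cycle — swapping gives another MST of the same weight. Not unique.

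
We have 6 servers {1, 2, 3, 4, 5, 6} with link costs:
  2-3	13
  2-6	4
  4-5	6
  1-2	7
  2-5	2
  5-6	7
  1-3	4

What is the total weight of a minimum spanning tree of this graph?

23

Kruskal: consider edges lightest-first.
2-5 (2): add. Components now {1} {2,5} {3} {4} {6}
1-3 (4): add. Components now {1,3} {2,5} {4} {6}
2-6 (4): add. Components now {1,3} {2,5,6} {4}
4-5 (6): add. Components now {1,3} {2,4,5,6}
1-2 (7): add. Components now {1,2,3,4,5,6}
MST edges: 2-5, 1-3, 2-6, 4-5, 1-2; total weight 2+4+4+6+7 = 23.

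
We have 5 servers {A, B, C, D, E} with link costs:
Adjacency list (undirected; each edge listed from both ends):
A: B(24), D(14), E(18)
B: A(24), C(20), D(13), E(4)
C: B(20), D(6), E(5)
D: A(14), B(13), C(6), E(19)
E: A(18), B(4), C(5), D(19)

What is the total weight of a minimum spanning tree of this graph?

29

Kruskal: consider edges lightest-first.
B E (4): add. Components now {A} {B,E} {C} {D}
C E (5): add. Components now {A} {B,C,E} {D}
C D (6): add. Components now {A} {B,C,D,E}
B D (13): skip — B and D already connected.
A D (14): add. Components now {A,B,C,D,E}
MST edges: B E, C E, C D, A D; total weight 4+5+6+14 = 29.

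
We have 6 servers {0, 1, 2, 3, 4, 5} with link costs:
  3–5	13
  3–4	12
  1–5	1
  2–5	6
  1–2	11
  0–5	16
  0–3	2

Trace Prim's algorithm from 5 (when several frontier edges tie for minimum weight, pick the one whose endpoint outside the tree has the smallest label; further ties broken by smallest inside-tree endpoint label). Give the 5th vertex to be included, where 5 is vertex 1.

0

Prim's algorithm from 5:
Step 1: frontier [1–5 1, 2–5 6, 3–5 13, 0–5 16] → take 1–5 (1); add 1.
Step 2: frontier [1–2 11, 2–5 6, 3–5 13, 0–5 16] → take 2–5 (6); add 2.
Step 3: frontier [3–5 13, 0–5 16] → take 3–5 (13); add 3.
Step 4: frontier [0–3 2, 3–4 12, 0–5 16] → take 0–3 (2); add 0.
Step 5: frontier [3–4 12] → take 3–4 (12); add 4.
Vertex order: 5, 1, 2, 3, 0, 4. The 5th vertex is 0.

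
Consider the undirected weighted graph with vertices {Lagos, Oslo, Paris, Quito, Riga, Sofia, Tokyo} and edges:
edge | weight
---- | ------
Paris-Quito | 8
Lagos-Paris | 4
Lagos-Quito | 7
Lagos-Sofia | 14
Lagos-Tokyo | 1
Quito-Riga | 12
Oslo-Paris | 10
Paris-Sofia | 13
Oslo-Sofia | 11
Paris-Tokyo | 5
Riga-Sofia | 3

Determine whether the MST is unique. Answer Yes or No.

Kruskal: consider edges lightest-first.
Lagos-Tokyo (1): add — endpoints in different components.
Riga-Sofia (3): add — endpoints in different components.
Lagos-Paris (4): add — endpoints in different components.
Paris-Tokyo (5): skip — Tokyo and Paris already connected.
Lagos-Quito (7): add — endpoints in different components.
Paris-Quito (8): skip — Paris and Quito already connected.
Oslo-Paris (10): add — endpoints in different components.
Oslo-Sofia (11): add — endpoints in different components.
Every non-tree edge has weight strictly greater than the heaviest edge on the tree path between its endpoints, so the MST is unique.

Yes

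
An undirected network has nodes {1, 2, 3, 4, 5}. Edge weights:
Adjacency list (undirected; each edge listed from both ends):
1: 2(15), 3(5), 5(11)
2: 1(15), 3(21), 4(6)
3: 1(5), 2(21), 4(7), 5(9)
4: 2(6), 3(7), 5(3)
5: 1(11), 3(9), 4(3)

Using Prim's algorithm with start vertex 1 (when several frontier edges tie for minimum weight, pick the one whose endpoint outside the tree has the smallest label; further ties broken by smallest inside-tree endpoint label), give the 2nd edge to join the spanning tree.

3-4

Prim, starting at 1.
Step 1: frontier [1—3 5, 1—5 11, 1—2 15] → take 1—3 (5); add 3.
Step 2: frontier [1—5 11, 1—2 15, 3—4 7, 3—5 9, 2—3 21] → take 3—4 (7); add 4.
Step 3: frontier [1—5 11, 1—2 15, 3—5 9, 2—3 21, 4—5 3, 2—4 6] → take 4—5 (3); add 5.
Step 4: frontier [1—2 15, 2—3 21, 2—4 6] → take 2—4 (6); add 2.
The 2nd edge added is 3—4.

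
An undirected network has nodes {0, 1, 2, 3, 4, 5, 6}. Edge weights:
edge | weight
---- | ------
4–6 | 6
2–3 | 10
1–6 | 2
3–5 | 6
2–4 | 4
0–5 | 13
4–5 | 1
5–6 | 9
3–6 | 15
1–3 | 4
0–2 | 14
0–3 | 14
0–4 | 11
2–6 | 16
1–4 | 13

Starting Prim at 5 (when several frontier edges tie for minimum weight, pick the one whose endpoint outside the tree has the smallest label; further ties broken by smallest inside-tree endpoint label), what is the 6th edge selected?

0-4

Grow the tree from 5 using Prim:
Step 1: cheapest edge leaving the tree is 4–5 (1); add 4.
Step 2: cheapest edge leaving the tree is 2–4 (4); add 2.
Step 3: cheapest edge leaving the tree is 3–5 (6); add 3.
Step 4: cheapest edge leaving the tree is 1–3 (4); add 1.
Step 5: cheapest edge leaving the tree is 1–6 (2); add 6.
Step 6: cheapest edge leaving the tree is 0–4 (11); add 0.
The 6th edge added is 0–4.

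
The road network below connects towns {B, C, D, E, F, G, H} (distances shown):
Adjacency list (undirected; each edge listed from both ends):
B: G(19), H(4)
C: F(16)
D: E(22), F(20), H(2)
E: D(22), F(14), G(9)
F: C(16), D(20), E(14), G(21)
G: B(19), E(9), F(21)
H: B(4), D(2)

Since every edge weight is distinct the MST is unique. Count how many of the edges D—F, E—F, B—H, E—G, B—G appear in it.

4

Sort edges by weight, then run Kruskal:
D—H (2): add — endpoints in different components.
B—H (4): add — endpoints in different components.
E—G (9): add — endpoints in different components.
E—F (14): add — endpoints in different components.
C—F (16): add — endpoints in different components.
B—G (19): add — endpoints in different components.
MST edge set: {D—H, B—H, E—G, E—F, C—F, B—G}.
Of the listed edges, {E—F, B—H, E—G, B—G} are in the MST → 4.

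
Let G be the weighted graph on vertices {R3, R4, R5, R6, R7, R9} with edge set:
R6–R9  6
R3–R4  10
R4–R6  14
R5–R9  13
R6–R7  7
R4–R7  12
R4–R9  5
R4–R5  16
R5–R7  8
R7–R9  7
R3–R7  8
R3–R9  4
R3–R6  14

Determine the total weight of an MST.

30

Kruskal: consider edges lightest-first.
R3–R9 (4): add — endpoints in different components.
R4–R9 (5): add — endpoints in different components.
R6–R9 (6): add — endpoints in different components.
R6–R7 (7): add — endpoints in different components.
R7–R9 (7): skip — R7 and R9 already connected.
R3–R7 (8): skip — R7 and R3 already connected.
R5–R7 (8): add — endpoints in different components.
MST edges: R3–R9, R4–R9, R6–R9, R6–R7, R5–R7; total weight 4+5+6+7+8 = 30.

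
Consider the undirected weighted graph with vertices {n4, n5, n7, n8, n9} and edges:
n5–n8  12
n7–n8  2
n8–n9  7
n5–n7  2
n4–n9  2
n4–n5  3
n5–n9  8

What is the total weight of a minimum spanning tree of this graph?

9

Prim, starting at n9.
Step 1: cheapest edge leaving the tree is n4–n9 (2); add n4.
Step 2: cheapest edge leaving the tree is n4–n5 (3); add n5.
Step 3: cheapest edge leaving the tree is n5–n7 (2); add n7.
Step 4: cheapest edge leaving the tree is n7–n8 (2); add n8.
MST edges: n4–n9, n4–n5, n5–n7, n7–n8; total weight 2+3+2+2 = 9.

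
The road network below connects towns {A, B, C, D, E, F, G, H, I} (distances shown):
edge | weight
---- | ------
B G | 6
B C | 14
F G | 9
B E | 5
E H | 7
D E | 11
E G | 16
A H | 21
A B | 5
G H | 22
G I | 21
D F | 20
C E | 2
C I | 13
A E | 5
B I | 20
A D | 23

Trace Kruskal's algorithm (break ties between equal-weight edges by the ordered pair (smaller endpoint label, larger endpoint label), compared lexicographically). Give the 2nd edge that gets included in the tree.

Kruskal's algorithm — process edges by increasing weight (ties by edge label):
C E (2): add — endpoints in different components.
A B (5): add — endpoints in different components.
A E (5): add — endpoints in different components.
B E (5): skip — B and E already connected.
B G (6): add — endpoints in different components.
E H (7): add — endpoints in different components.
F G (9): add — endpoints in different components.
D E (11): add — endpoints in different components.
C I (13): add — endpoints in different components.
The 2nd edge added is A B.

A-B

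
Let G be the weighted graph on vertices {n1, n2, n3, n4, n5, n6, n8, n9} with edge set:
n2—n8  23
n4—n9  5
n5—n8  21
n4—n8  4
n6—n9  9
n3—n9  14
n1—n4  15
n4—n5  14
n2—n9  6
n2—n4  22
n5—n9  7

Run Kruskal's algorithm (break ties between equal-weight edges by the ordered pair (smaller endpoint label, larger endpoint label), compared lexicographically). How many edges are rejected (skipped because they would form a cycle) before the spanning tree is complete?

1

Kruskal's algorithm — process edges by increasing weight (ties by edge label):
n4—n8 (4): add — endpoints in different components.
n4—n9 (5): add — endpoints in different components.
n2—n9 (6): add — endpoints in different components.
n5—n9 (7): add — endpoints in different components.
n6—n9 (9): add — endpoints in different components.
n3—n9 (14): add — endpoints in different components.
n4—n5 (14): skip — n4 and n5 already connected.
n1—n4 (15): add — endpoints in different components.
Edges rejected before the tree was complete: 1.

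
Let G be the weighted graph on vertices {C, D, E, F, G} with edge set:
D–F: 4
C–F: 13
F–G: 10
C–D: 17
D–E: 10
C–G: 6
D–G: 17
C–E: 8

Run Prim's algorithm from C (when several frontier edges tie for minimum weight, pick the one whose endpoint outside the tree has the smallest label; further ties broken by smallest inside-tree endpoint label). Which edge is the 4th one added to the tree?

Prim's algorithm from C:
Step 1: frontier [C–G 6, C–E 8, C–F 13, C–D 17] → take C–G (6); add G.
Step 2: frontier [C–E 8, C–F 13, C–D 17, F–G 10, D–G 17] → take C–E (8); add E.
Step 3: frontier [C–F 13, C–D 17, D–E 10, F–G 10, D–G 17] → take D–E (10); add D.
Step 4: frontier [C–F 13, D–F 4, F–G 10] → take D–F (4); add F.
The 4th edge added is D–F.

D-F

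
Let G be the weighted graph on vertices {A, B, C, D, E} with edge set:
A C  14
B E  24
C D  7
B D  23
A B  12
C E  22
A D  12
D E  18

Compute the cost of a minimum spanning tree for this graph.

49

Sort edges by weight, then run Kruskal:
C D (7): add. Components now {A} {B} {C,D} {E}
A B (12): add. Components now {A,B} {C,D} {E}
A D (12): add. Components now {A,B,C,D} {E}
A C (14): skip — A and C already connected.
D E (18): add. Components now {A,B,C,D,E}
MST edges: C D, A B, A D, D E; total weight 7+12+12+18 = 49.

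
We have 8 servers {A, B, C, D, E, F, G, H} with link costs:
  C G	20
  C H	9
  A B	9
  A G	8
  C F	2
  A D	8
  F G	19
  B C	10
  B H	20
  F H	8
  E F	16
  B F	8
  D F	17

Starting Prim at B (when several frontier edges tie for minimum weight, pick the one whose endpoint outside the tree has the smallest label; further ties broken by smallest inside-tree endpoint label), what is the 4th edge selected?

A-B

Grow the tree from B using Prim:
Step 1: frontier [B F 8, A B 9, B C 10, B H 20] → take B F (8); add F.
Step 2: frontier [A B 9, B C 10, B H 20, C F 2, F H 8, E F 16, D F 17, F G 19] → take C F (2); add C.
Step 3: frontier [A B 9, B H 20, C H 9, C G 20, F H 8, E F 16, D F 17, F G 19] → take F H (8); add H.
Step 4: frontier [A B 9, C G 20, E F 16, D F 17, F G 19] → take A B (9); add A.
Step 5: frontier [A D 8, A G 8, C G 20, E F 16, D F 17, F G 19] → take A D (8); add D.
Step 6: frontier [A G 8, C G 20, E F 16, F G 19] → take A G (8); add G.
Step 7: frontier [E F 16] → take E F (16); add E.
The 4th edge added is A B.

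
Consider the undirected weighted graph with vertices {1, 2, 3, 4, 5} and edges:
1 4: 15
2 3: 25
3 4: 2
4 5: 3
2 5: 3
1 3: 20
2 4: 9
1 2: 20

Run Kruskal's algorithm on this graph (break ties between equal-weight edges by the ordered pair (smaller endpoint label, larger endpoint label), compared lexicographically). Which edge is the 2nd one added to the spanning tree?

Kruskal's algorithm — process edges by increasing weight (ties by edge label):
3 4 (2): add. Components now {1} {2} {3,4} {5}
2 5 (3): add. Components now {1} {2,5} {3,4}
4 5 (3): add. Components now {1} {2,3,4,5}
2 4 (9): skip — 2 and 4 already connected.
1 4 (15): add. Components now {1,2,3,4,5}
The 2nd edge added is 2 5.

2-5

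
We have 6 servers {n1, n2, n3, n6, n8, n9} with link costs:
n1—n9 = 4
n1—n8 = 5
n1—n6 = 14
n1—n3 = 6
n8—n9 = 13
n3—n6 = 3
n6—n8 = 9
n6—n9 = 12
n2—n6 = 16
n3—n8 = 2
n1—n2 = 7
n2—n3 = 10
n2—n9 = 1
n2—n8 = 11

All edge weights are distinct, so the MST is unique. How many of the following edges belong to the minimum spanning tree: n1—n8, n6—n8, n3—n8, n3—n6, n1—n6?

Sort edges by weight, then run Kruskal:
n2—n9 (1): add. Components now {n3} {n8} {n6} {n2,n9} {n1}
n3—n8 (2): add. Components now {n3,n8} {n6} {n2,n9} {n1}
n3—n6 (3): add. Components now {n3,n6,n8} {n2,n9} {n1}
n1—n9 (4): add. Components now {n3,n6,n8} {n1,n2,n9}
n1—n8 (5): add. Components now {n1,n2,n3,n6,n8,n9}
MST edge set: {n2—n9, n3—n8, n3—n6, n1—n9, n1—n8}.
Of the listed edges, {n1—n8, n3—n8, n3—n6} are in the MST → 3.

3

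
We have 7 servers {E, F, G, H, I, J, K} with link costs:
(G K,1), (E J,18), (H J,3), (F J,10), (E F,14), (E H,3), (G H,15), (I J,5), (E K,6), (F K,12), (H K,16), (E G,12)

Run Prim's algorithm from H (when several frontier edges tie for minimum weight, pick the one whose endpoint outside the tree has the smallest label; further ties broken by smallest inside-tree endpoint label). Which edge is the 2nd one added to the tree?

Prim's algorithm from H:
Step 1: cheapest edge leaving the tree is E H (3); add E.
Step 2: cheapest edge leaving the tree is H J (3); add J.
Step 3: cheapest edge leaving the tree is I J (5); add I.
Step 4: cheapest edge leaving the tree is E K (6); add K.
Step 5: cheapest edge leaving the tree is G K (1); add G.
Step 6: cheapest edge leaving the tree is F J (10); add F.
The 2nd edge added is H J.

H-J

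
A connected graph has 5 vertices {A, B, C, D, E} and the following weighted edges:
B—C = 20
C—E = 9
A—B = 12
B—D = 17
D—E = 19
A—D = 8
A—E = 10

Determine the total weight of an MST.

Kruskal: consider edges lightest-first.
A—D (8): add. Components now {A,D} {B} {C} {E}
C—E (9): add. Components now {A,D} {B} {C,E}
A—E (10): add. Components now {A,C,D,E} {B}
A—B (12): add. Components now {A,B,C,D,E}
MST edges: A—D, C—E, A—E, A—B; total weight 8+9+10+12 = 39.

39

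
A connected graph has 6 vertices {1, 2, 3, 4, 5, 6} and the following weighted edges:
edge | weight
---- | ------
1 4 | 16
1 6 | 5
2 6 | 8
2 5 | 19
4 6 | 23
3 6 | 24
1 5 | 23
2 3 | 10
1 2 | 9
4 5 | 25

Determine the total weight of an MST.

Prim's algorithm from 6:
Step 1: cheapest edge leaving the tree is 1 6 (5); add 1.
Step 2: cheapest edge leaving the tree is 2 6 (8); add 2.
Step 3: cheapest edge leaving the tree is 2 3 (10); add 3.
Step 4: cheapest edge leaving the tree is 1 4 (16); add 4.
Step 5: cheapest edge leaving the tree is 2 5 (19); add 5.
MST edges: 1 6, 2 6, 2 3, 1 4, 2 5; total weight 5+8+10+16+19 = 58.

58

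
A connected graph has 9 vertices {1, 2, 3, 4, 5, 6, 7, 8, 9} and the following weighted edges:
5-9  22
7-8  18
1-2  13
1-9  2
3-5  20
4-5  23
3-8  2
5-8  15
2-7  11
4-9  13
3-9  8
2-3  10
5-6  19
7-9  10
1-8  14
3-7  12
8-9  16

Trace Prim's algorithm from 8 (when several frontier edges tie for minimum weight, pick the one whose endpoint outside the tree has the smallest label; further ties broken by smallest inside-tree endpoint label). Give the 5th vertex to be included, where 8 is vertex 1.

Prim, starting at 8.
Step 1: cheapest edge leaving the tree is 3-8 (2); add 3.
Step 2: cheapest edge leaving the tree is 3-9 (8); add 9.
Step 3: cheapest edge leaving the tree is 1-9 (2); add 1.
Step 4: cheapest edge leaving the tree is 2-3 (10); add 2.
Step 5: cheapest edge leaving the tree is 7-9 (10); add 7.
Step 6: cheapest edge leaving the tree is 4-9 (13); add 4.
Step 7: cheapest edge leaving the tree is 5-8 (15); add 5.
Step 8: cheapest edge leaving the tree is 5-6 (19); add 6.
Vertex order: 8, 3, 9, 1, 2, 7, 4, 5, 6. The 5th vertex is 2.

2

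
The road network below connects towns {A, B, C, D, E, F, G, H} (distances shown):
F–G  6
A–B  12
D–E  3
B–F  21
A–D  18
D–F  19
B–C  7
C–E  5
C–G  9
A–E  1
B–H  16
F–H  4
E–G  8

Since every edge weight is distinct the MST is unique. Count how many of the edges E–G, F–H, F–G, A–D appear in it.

Kruskal: consider edges lightest-first.
A–E (1): add — endpoints in different components.
D–E (3): add — endpoints in different components.
F–H (4): add — endpoints in different components.
C–E (5): add — endpoints in different components.
F–G (6): add — endpoints in different components.
B–C (7): add — endpoints in different components.
E–G (8): add — endpoints in different components.
MST edge set: {A–E, D–E, F–H, C–E, F–G, B–C, E–G}.
Of the listed edges, {E–G, F–H, F–G} are in the MST → 3.

3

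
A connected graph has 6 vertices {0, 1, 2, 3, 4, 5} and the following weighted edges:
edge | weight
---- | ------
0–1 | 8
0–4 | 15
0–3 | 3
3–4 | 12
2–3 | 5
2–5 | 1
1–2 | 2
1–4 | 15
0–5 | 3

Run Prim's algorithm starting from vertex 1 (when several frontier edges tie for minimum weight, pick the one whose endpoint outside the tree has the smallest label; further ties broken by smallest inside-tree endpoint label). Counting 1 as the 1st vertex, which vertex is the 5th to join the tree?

Prim, starting at 1.
Step 1: frontier [1–2 2, 0–1 8, 1–4 15] → take 1–2 (2); add 2.
Step 2: frontier [0–1 8, 1–4 15, 2–5 1, 2–3 5] → take 2–5 (1); add 5.
Step 3: frontier [0–1 8, 1–4 15, 2–3 5, 0–5 3] → take 0–5 (3); add 0.
Step 4: frontier [0–3 3, 0–4 15, 1–4 15, 2–3 5] → take 0–3 (3); add 3.
Step 5: frontier [0–4 15, 1–4 15, 3–4 12] → take 3–4 (12); add 4.
Vertex order: 1, 2, 5, 0, 3, 4. The 5th vertex is 3.

3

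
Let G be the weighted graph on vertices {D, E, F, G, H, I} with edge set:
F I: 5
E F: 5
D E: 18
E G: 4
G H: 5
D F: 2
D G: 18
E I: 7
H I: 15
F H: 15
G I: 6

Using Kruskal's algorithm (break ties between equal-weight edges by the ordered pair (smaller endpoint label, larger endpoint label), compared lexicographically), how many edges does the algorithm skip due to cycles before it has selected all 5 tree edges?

0

Kruskal: consider edges lightest-first.
D F (2): add. Components now {D,F} {E} {G} {H} {I}
E G (4): add. Components now {D,F} {E,G} {H} {I}
E F (5): add. Components now {D,E,F,G} {H} {I}
F I (5): add. Components now {D,E,F,G,I} {H}
G H (5): add. Components now {D,E,F,G,H,I}
Edges rejected before the tree was complete: 0.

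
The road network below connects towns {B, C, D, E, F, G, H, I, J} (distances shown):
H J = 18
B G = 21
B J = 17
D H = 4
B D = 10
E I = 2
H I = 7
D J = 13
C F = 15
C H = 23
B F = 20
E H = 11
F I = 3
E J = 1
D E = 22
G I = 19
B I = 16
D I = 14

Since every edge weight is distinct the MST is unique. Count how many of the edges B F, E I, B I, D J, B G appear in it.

Kruskal's algorithm — process edges by increasing weight (ties by edge label):
E J (1): add — endpoints in different components.
E I (2): add — endpoints in different components.
F I (3): add — endpoints in different components.
D H (4): add — endpoints in different components.
H I (7): add — endpoints in different components.
B D (10): add — endpoints in different components.
E H (11): skip — E and H already connected.
D J (13): skip — D and J already connected.
D I (14): skip — D and I already connected.
C F (15): add — endpoints in different components.
B I (16): skip — B and I already connected.
B J (17): skip — B and J already connected.
H J (18): skip — H and J already connected.
G I (19): add — endpoints in different components.
MST edge set: {E J, E I, F I, D H, H I, B D, C F, G I}.
Of the listed edges, {E I} are in the MST → 1.

1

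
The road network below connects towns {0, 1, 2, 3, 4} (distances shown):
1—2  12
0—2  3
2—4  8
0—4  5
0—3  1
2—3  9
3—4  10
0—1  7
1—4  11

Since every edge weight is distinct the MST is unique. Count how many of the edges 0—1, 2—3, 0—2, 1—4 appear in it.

Kruskal's algorithm — process edges by increasing weight (ties by edge label):
0—3 (1): add. Components now {0,3} {1} {2} {4}
0—2 (3): add. Components now {0,2,3} {1} {4}
0—4 (5): add. Components now {0,2,3,4} {1}
0—1 (7): add. Components now {0,1,2,3,4}
MST edge set: {0—3, 0—2, 0—4, 0—1}.
Of the listed edges, {0—1, 0—2} are in the MST → 2.

2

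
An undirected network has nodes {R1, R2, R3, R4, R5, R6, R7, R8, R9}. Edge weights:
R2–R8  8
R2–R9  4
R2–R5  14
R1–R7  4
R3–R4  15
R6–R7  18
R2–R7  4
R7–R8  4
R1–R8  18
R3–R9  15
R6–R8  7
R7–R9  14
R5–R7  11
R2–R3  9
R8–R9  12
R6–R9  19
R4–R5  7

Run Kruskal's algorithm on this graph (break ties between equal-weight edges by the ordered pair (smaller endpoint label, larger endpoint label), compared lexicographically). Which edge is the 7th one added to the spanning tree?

Sort edges by weight, then run Kruskal:
R1–R7 (4): add — endpoints in different components.
R2–R7 (4): add — endpoints in different components.
R2–R9 (4): add — endpoints in different components.
R7–R8 (4): add — endpoints in different components.
R4–R5 (7): add — endpoints in different components.
R6–R8 (7): add — endpoints in different components.
R2–R8 (8): skip — R2 and R8 already connected.
R2–R3 (9): add — endpoints in different components.
R5–R7 (11): add — endpoints in different components.
The 7th edge added is R2–R3.

R2-R3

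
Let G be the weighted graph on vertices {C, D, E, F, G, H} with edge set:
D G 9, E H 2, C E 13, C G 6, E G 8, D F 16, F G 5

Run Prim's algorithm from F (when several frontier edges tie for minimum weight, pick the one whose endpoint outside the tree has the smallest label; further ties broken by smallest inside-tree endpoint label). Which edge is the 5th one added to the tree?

Prim's algorithm from F:
Step 1: frontier [F G 5, D F 16] → take F G (5); add G.
Step 2: frontier [D F 16, C G 6, E G 8, D G 9] → take C G (6); add C.
Step 3: frontier [C E 13, D F 16, E G 8, D G 9] → take E G (8); add E.
Step 4: frontier [E H 2, D F 16, D G 9] → take E H (2); add H.
Step 5: frontier [D F 16, D G 9] → take D G (9); add D.
The 5th edge added is D G.

D-G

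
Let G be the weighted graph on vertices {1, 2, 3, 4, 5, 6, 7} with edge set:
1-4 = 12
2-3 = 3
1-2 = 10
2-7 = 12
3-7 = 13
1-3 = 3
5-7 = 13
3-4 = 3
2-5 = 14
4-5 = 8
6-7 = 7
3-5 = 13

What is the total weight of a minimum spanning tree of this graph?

36

Grow the tree from 7 using Prim:
Step 1: cheapest edge leaving the tree is 6-7 (7); add 6.
Step 2: cheapest edge leaving the tree is 2-7 (12); add 2.
Step 3: cheapest edge leaving the tree is 2-3 (3); add 3.
Step 4: cheapest edge leaving the tree is 1-3 (3); add 1.
Step 5: cheapest edge leaving the tree is 3-4 (3); add 4.
Step 6: cheapest edge leaving the tree is 4-5 (8); add 5.
MST edges: 6-7, 2-7, 2-3, 1-3, 3-4, 4-5; total weight 7+12+3+3+3+8 = 36.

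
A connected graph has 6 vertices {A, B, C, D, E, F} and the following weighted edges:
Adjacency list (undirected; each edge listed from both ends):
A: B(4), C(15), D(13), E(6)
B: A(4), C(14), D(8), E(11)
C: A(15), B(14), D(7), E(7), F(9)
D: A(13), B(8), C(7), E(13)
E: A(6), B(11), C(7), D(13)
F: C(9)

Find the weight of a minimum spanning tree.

Prim, starting at A.
Step 1: cheapest edge leaving the tree is A-B (4); add B.
Step 2: cheapest edge leaving the tree is A-E (6); add E.
Step 3: cheapest edge leaving the tree is C-E (7); add C.
Step 4: cheapest edge leaving the tree is C-D (7); add D.
Step 5: cheapest edge leaving the tree is C-F (9); add F.
MST edges: A-B, A-E, C-E, C-D, C-F; total weight 4+6+7+7+9 = 33.

33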